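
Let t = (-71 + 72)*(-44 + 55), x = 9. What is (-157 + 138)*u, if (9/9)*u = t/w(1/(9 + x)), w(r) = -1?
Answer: 209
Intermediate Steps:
t = 11 (t = 1*11 = 11)
u = -11 (u = 11/(-1) = 11*(-1) = -11)
(-157 + 138)*u = (-157 + 138)*(-11) = -19*(-11) = 209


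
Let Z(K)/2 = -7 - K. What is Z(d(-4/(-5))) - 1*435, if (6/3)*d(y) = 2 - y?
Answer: -2251/5 ≈ -450.20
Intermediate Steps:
d(y) = 1 - y/2 (d(y) = (2 - y)/2 = 1 - y/2)
Z(K) = -14 - 2*K (Z(K) = 2*(-7 - K) = -14 - 2*K)
Z(d(-4/(-5))) - 1*435 = (-14 - 2*(1 - (-2)/(-5))) - 1*435 = (-14 - 2*(1 - (-2)*(-1)/5)) - 435 = (-14 - 2*(1 - ½*⅘)) - 435 = (-14 - 2*(1 - ⅖)) - 435 = (-14 - 2*⅗) - 435 = (-14 - 6/5) - 435 = -76/5 - 435 = -2251/5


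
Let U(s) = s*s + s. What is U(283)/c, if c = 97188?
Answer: 20093/24297 ≈ 0.82697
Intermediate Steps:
U(s) = s + s**2 (U(s) = s**2 + s = s + s**2)
U(283)/c = (283*(1 + 283))/97188 = (283*284)*(1/97188) = 80372*(1/97188) = 20093/24297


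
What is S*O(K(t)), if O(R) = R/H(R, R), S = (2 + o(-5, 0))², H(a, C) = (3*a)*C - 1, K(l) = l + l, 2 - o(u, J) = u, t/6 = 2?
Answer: 1944/1727 ≈ 1.1257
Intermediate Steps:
t = 12 (t = 6*2 = 12)
o(u, J) = 2 - u
K(l) = 2*l
H(a, C) = -1 + 3*C*a (H(a, C) = 3*C*a - 1 = -1 + 3*C*a)
S = 81 (S = (2 + (2 - 1*(-5)))² = (2 + (2 + 5))² = (2 + 7)² = 9² = 81)
O(R) = R/(-1 + 3*R²) (O(R) = R/(-1 + 3*R*R) = R/(-1 + 3*R²))
S*O(K(t)) = 81*((2*12)/(-1 + 3*(2*12)²)) = 81*(24/(-1 + 3*24²)) = 81*(24/(-1 + 3*576)) = 81*(24/(-1 + 1728)) = 81*(24/1727) = 1944/1727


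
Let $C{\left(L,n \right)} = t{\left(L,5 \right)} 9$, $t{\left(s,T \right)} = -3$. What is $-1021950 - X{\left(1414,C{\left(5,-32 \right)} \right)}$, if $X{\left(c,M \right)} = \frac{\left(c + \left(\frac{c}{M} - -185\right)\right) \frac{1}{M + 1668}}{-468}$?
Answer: $- \frac{21190824046441}{20735676} \approx -1.022 \cdot 10^{6}$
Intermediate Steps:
$C{\left(L,n \right)} = -27$ ($C{\left(L,n \right)} = \left(-3\right) 9 = -27$)
$X{\left(c,M \right)} = - \frac{185 + c + \frac{c}{M}}{468 \left(1668 + M\right)}$ ($X{\left(c,M \right)} = \frac{c + \left(\frac{c}{M} + 185\right)}{1668 + M} \left(- \frac{1}{468}\right) = \frac{c + \left(185 + \frac{c}{M}\right)}{1668 + M} \left(- \frac{1}{468}\right) = \frac{185 + c + \frac{c}{M}}{1668 + M} \left(- \frac{1}{468}\right) = - \frac{185 + c + \frac{c}{M}}{468 \left(1668 + M\right)}$)
$-1021950 - X{\left(1414,C{\left(5,-32 \right)} \right)} = -1021950 - \frac{\left(-1\right) 1414 - -4995 - \left(-27\right) 1414}{468 \left(-27\right) \left(1668 - 27\right)} = -1021950 - \frac{1}{468} \left(- \frac{1}{27}\right) \frac{1}{1641} \left(-1414 + 4995 + 38178\right) = -1021950 - \frac{1}{468} \left(- \frac{1}{27}\right) \frac{1}{1641} \cdot 41759 = -1021950 - - \frac{41759}{20735676} = -1021950 + \frac{41759}{20735676} = - \frac{21190824046441}{20735676}$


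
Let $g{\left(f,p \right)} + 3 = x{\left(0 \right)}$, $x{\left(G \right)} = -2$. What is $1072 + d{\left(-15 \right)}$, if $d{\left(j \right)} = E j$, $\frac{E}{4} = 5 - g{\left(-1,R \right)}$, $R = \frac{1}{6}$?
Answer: $472$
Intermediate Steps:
$R = \frac{1}{6} \approx 0.16667$
$g{\left(f,p \right)} = -5$ ($g{\left(f,p \right)} = -3 - 2 = -5$)
$E = 40$ ($E = 4 \left(5 - -5\right) = 4 \left(5 + 5\right) = 4 \cdot 10 = 40$)
$d{\left(j \right)} = 40 j$
$1072 + d{\left(-15 \right)} = 1072 + 40 \left(-15\right) = 1072 - 600 = 472$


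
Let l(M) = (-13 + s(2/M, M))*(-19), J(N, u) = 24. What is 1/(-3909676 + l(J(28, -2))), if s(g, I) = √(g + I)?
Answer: -46913148/183403621168163 + 646*√3/183403621168163 ≈ -2.5579e-7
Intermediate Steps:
s(g, I) = √(I + g)
l(M) = 247 - 19*√(M + 2/M) (l(M) = (-13 + √(M + 2/M))*(-19) = 247 - 19*√(M + 2/M))
1/(-3909676 + l(J(28, -2))) = 1/(-3909676 + (247 - 19*√(24 + 2/24))) = 1/(-3909676 + (247 - 19*√(24 + 2*(1/24)))) = 1/(-3909676 + (247 - 19*√(24 + 1/12))) = 1/(-3909676 + (247 - 323*√3/6)) = 1/(-3909429 - 323*√3/6)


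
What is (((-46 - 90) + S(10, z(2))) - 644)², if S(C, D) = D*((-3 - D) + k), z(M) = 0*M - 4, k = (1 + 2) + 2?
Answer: 646416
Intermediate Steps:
k = 5 (k = 3 + 2 = 5)
z(M) = -4 (z(M) = 0 - 4 = -4)
S(C, D) = D*(2 - D) (S(C, D) = D*((-3 - D) + 5) = D*(2 - D))
(((-46 - 90) + S(10, z(2))) - 644)² = (((-46 - 90) - 4*(2 - 1*(-4))) - 644)² = ((-136 - 4*(2 + 4)) - 644)² = ((-136 - 4*6) - 644)² = ((-136 - 24) - 644)² = (-160 - 644)² = (-804)² = 646416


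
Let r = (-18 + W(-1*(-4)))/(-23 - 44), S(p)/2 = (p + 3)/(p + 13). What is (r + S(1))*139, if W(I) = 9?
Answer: 46009/469 ≈ 98.100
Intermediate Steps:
S(p) = 2*(3 + p)/(13 + p) (S(p) = 2*((p + 3)/(p + 13)) = 2*((3 + p)/(13 + p)) = 2*(3 + p)/(13 + p))
r = 9/67 (r = (-18 + 9)/(-23 - 44) = -9/(-67) = -9*(-1/67) = 9/67 ≈ 0.13433)
(r + S(1))*139 = (9/67 + 2*(3 + 1)/(13 + 1))*139 = (9/67 + 2*4/14)*139 = (9/67 + 2*(1/14)*4)*139 = (9/67 + 4/7)*139 = (331/469)*139 = 46009/469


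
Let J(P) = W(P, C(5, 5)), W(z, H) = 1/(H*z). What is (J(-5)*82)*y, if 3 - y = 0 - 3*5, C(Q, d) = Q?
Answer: -1476/25 ≈ -59.040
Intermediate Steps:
W(z, H) = 1/(H*z)
y = 18 (y = 3 - (0 - 3*5) = 3 - (0 - 15) = 3 - 1*(-15) = 3 + 15 = 18)
J(P) = 1/(5*P)
(J(-5)*82)*y = (((⅕)/(-5))*82)*18 = (((⅕)*(-⅕))*82)*18 = -1/25*82*18 = -82/25*18 = -1476/25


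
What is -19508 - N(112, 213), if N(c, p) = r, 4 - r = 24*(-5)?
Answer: -19632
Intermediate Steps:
r = 124 (r = 4 - 24*(-5) = 4 - 1*(-120) = 4 + 120 = 124)
N(c, p) = 124
-19508 - N(112, 213) = -19508 - 1*124 = -19508 - 124 = -19632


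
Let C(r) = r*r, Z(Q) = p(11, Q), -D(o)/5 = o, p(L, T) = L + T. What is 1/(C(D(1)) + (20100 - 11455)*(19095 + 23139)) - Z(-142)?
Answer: 47829797106/365112955 ≈ 131.00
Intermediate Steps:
D(o) = -5*o
Z(Q) = 11 + Q
C(r) = r**2
1/(C(D(1)) + (20100 - 11455)*(19095 + 23139)) - Z(-142) = 1/((-5*1)**2 + (20100 - 11455)*(19095 + 23139)) - (11 - 142) = 1/((-5)**2 + 8645*42234) - 1*(-131) = 1/(25 + 365112930) + 131 = 1/365112955 + 131 = 47829797106/365112955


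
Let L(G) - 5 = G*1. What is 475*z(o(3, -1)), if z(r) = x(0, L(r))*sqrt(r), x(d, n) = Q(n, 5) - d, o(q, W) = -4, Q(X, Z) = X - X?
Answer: 0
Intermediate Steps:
Q(X, Z) = 0
L(G) = 5 + G (L(G) = 5 + G*1 = 5 + G)
x(d, n) = -d (x(d, n) = 0 - d = -d)
z(r) = 0 (z(r) = (-1*0)*sqrt(r) = 0*sqrt(r) = 0)
475*z(o(3, -1)) = 475*0 = 0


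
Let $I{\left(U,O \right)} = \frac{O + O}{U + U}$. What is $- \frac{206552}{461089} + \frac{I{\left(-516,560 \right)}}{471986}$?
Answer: $- \frac{146235229018}{326441329131} \approx -0.44797$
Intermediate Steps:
$I{\left(U,O \right)} = \frac{O}{U}$ ($I{\left(U,O \right)} = \frac{2 O}{2 U} = 2 O \frac{1}{2 U} = \frac{O}{U}$)
$- \frac{206552}{461089} + \frac{I{\left(-516,560 \right)}}{471986} = - \frac{206552}{461089} + \frac{560 \frac{1}{-516}}{471986} = \left(-206552\right) \frac{1}{461089} + 560 \left(- \frac{1}{516}\right) \frac{1}{471986} = - \frac{206552}{461089} - \frac{70}{30443097} = - \frac{146235229018}{326441329131}$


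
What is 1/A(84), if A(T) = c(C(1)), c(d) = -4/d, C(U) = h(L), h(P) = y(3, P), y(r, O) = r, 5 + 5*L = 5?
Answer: -¾ ≈ -0.75000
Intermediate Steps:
L = 0 (L = -1 + (⅕)*5 = -1 + 1 = 0)
h(P) = 3
C(U) = 3
A(T) = -4/3
1/A(84) = 1/(-4/3) = -¾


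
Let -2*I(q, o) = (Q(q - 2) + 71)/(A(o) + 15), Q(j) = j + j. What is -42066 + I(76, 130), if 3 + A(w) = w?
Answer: -11946963/284 ≈ -42067.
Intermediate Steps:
Q(j) = 2*j
A(w) = -3 + w
I(q, o) = -(67 + 2*q)/(2*(12 + o)) (I(q, o) = -(2*(q - 2) + 71)/(2*((-3 + o) + 15)) = -(2*(-2 + q) + 71)/(2*(12 + o)) = -((-4 + 2*q) + 71)/(2*(12 + o)) = -(67 + 2*q)/(2*(12 + o)))
-42066 + I(76, 130) = -42066 + (-67/2 - 1*76)/(12 + 130) = -42066 + (-67/2 - 76)/142 = -42066 + (1/142)*(-219/2) = -42066 - 219/284 = -11946963/284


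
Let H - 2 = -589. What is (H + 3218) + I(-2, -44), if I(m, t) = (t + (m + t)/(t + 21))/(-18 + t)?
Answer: 81582/31 ≈ 2631.7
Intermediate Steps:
I(m, t) = (t + (m + t)/(21 + t))/(-18 + t)
H = -587 (H = 2 - 589 = -587)
(H + 3218) + I(-2, -44) = (-587 + 3218) + (-2 + (-44)**2 + 22*(-44))/(-378 + (-44)**2 + 3*(-44)) = 2631 + (-2 + 1936 - 968)/(-378 + 1936 - 132) = 2631 + 966/1426 = 2631 + (1/1426)*966 = 2631 + 21/31 = 81582/31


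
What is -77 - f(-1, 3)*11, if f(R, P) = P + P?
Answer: -143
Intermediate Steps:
f(R, P) = 2*P
-77 - f(-1, 3)*11 = -77 - 2*3*11 = -77 - 6*11 = -77 - 1*66 = -77 - 66 = -143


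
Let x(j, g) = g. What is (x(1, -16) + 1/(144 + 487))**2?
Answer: 101909025/398161 ≈ 255.95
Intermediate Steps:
(x(1, -16) + 1/(144 + 487))**2 = (-16 + 1/(144 + 487))**2 = (-16 + 1/631)**2 = (-10095/631)**2 = 101909025/398161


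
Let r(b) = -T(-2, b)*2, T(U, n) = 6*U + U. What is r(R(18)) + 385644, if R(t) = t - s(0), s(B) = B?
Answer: 385672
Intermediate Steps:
T(U, n) = 7*U
R(t) = t (R(t) = t - 1*0 = t + 0 = t)
r(b) = 28 (r(b) = -7*(-2)*2 = -1*(-14)*2 = 14*2 = 28)
r(R(18)) + 385644 = 28 + 385644 = 385672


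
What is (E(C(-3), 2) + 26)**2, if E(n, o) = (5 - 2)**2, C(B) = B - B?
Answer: 1225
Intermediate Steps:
C(B) = 0
E(n, o) = 9 (E(n, o) = 3**2 = 9)
(E(C(-3), 2) + 26)**2 = (9 + 26)**2 = 35**2 = 1225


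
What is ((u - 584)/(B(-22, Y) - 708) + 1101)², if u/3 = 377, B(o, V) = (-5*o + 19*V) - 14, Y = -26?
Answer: 1481476031281/1223236 ≈ 1.2111e+6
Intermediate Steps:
B(o, V) = -14 - 5*o + 19*V
u = 1131 (u = 3*377 = 1131)
((u - 584)/(B(-22, Y) - 708) + 1101)² = ((1131 - 584)/((-14 - 5*(-22) + 19*(-26)) - 708) + 1101)² = (547/((-14 + 110 - 494) - 708) + 1101)² = (547/(-398 - 708) + 1101)² = (547/(-1106) + 1101)² = (547*(-1/1106) + 1101)² = (-547/1106 + 1101)² = (1217159/1106)² = 1481476031281/1223236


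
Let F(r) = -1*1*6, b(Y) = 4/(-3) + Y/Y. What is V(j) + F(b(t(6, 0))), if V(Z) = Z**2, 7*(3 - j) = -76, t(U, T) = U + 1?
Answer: 9115/49 ≈ 186.02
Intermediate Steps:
t(U, T) = 1 + U
b(Y) = -1/3 (b(Y) = 4*(-1/3) + 1 = -4/3 + 1 = -1/3)
j = 97/7 (j = 3 - 1/7*(-76) = 3 + 76/7 = 97/7 ≈ 13.857)
F(r) = -6 (F(r) = -1*6 = -6)
V(j) + F(b(t(6, 0))) = (97/7)**2 - 6 = 9409/49 - 6 = 9115/49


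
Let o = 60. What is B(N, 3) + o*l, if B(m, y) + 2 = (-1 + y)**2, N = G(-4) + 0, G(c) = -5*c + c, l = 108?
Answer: 6482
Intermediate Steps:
G(c) = -4*c
N = 16 (N = -4*(-4) + 0 = 16 + 0 = 16)
B(m, y) = -2 + (-1 + y)**2
B(N, 3) + o*l = (-2 + (-1 + 3)**2) + 60*108 = (-2 + 2**2) + 6480 = (-2 + 4) + 6480 = 2 + 6480 = 6482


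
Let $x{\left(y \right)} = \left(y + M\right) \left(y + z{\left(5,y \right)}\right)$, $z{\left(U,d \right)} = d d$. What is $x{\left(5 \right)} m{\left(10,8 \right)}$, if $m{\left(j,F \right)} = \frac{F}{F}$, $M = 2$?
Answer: $210$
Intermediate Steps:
$z{\left(U,d \right)} = d^{2}$
$m{\left(j,F \right)} = 1$
$x{\left(y \right)} = \left(2 + y\right) \left(y + y^{2}\right)$ ($x{\left(y \right)} = \left(y + 2\right) \left(y + y^{2}\right) = \left(2 + y\right) \left(y + y^{2}\right)$)
$x{\left(5 \right)} m{\left(10,8 \right)} = 5 \left(2 + 5^{2} + 3 \cdot 5\right) 1 = 5 \left(2 + 25 + 15\right) 1 = 5 \cdot 42 \cdot 1 = 210 \cdot 1 = 210$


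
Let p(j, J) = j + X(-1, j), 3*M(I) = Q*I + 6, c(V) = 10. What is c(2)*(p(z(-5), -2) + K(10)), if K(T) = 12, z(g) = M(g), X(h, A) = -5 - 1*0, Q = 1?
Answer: 220/3 ≈ 73.333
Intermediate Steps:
X(h, A) = -5 (X(h, A) = -5 + 0 = -5)
M(I) = 2 + I/3 (M(I) = (1*I + 6)/3 = (I + 6)/3 = (6 + I)/3 = 2 + I/3)
z(g) = 2 + g/3
p(j, J) = -5 + j (p(j, J) = j - 5 = -5 + j)
c(2)*(p(z(-5), -2) + K(10)) = 10*((-5 + (2 + (⅓)*(-5))) + 12) = 10*((-5 + (2 - 5/3)) + 12) = 10*((-5 + ⅓) + 12) = 10*(-14/3 + 12) = 10*(22/3) = 220/3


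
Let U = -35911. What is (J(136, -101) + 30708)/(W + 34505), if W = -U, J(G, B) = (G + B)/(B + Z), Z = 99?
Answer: 61381/140832 ≈ 0.43585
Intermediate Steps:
J(G, B) = (B + G)/(99 + B) (J(G, B) = (G + B)/(B + 99) = (B + G)/(99 + B))
W = 35911 (W = -1*(-35911) = 35911)
(J(136, -101) + 30708)/(W + 34505) = ((-101 + 136)/(99 - 101) + 30708)/(35911 + 34505) = (35/(-2) + 30708)/70416 = (-½*35 + 30708)*(1/70416) = (-35/2 + 30708)*(1/70416) = (61381/2)*(1/70416) = 61381/140832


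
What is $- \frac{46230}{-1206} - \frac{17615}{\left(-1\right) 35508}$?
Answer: $\frac{459585}{11836} \approx 38.829$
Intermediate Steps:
$- \frac{46230}{-1206} - \frac{17615}{\left(-1\right) 35508} = \left(-46230\right) \left(- \frac{1}{1206}\right) - \frac{17615}{-35508} = \frac{115}{3} - - \frac{17615}{35508} = \frac{115}{3} + \frac{17615}{35508} = \frac{459585}{11836}$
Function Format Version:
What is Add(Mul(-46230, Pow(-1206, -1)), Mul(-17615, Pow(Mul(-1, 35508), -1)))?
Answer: Rational(459585, 11836) ≈ 38.829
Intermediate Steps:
Add(Mul(-46230, Pow(-1206, -1)), Mul(-17615, Pow(Mul(-1, 35508), -1))) = Add(Mul(-46230, Rational(-1, 1206)), Mul(-17615, Pow(-35508, -1))) = Add(Rational(115, 3), Mul(-17615, Rational(-1, 35508))) = Add(Rational(115, 3), Rational(17615, 35508)) = Rational(459585, 11836)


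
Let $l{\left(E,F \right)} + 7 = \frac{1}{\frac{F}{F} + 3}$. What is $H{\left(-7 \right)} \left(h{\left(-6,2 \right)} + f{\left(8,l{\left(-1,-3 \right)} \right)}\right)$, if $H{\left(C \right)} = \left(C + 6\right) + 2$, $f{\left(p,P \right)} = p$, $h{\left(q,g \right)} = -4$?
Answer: $4$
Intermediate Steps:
$l{\left(E,F \right)} = - \frac{27}{4}$ ($l{\left(E,F \right)} = -7 + \frac{1}{\frac{F}{F} + 3} = -7 + \frac{1}{1 + 3} = -7 + \frac{1}{4} = - \frac{27}{4}$)
$H{\left(C \right)} = 8 + C$ ($H{\left(C \right)} = \left(6 + C\right) + 2 = 8 + C$)
$H{\left(-7 \right)} \left(h{\left(-6,2 \right)} + f{\left(8,l{\left(-1,-3 \right)} \right)}\right) = \left(8 - 7\right) \left(-4 + 8\right) = 1 \cdot 4 = 4$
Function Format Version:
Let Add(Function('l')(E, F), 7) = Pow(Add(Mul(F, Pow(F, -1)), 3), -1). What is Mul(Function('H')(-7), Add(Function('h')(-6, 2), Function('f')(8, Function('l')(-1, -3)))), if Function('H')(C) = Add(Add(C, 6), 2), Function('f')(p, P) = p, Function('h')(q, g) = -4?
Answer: 4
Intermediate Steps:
Function('l')(E, F) = Rational(-27, 4) (Function('l')(E, F) = Add(-7, Pow(Add(Mul(F, Pow(F, -1)), 3), -1)) = Add(-7, Pow(Add(1, 3), -1)) = Add(-7, Pow(4, -1)) = Add(-7, Rational(1, 4)) = Rational(-27, 4))
Function('H')(C) = Add(8, C) (Function('H')(C) = Add(Add(6, C), 2) = Add(8, C))
Mul(Function('H')(-7), Add(Function('h')(-6, 2), Function('f')(8, Function('l')(-1, -3)))) = Mul(Add(8, -7), Add(-4, 8)) = Mul(1, 4) = 4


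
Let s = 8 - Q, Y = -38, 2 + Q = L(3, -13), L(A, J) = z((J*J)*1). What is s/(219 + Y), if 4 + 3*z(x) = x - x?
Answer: 34/543 ≈ 0.062615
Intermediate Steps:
z(x) = -4/3 (z(x) = -4/3 + (x - x)/3 = -4/3 + (⅓)*0 = -4/3 + 0 = -4/3)
L(A, J) = -4/3
Q = -10/3 (Q = -2 - 4/3 = -10/3 ≈ -3.3333)
s = 34/3 (s = 8 - 1*(-10/3) = 8 + 10/3 = 34/3 ≈ 11.333)
s/(219 + Y) = 34/(3*(219 - 38)) = (34/3)/181 = (34/3)*(1/181) = 34/543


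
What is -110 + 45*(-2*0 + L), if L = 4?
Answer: 70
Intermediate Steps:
-110 + 45*(-2*0 + L) = -110 + 45*(-2*0 + 4) = -110 + 45*(0 + 4) = -110 + 45*4 = -110 + 180 = 70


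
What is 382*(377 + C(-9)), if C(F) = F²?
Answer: 174956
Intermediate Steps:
382*(377 + C(-9)) = 382*(377 + (-9)²) = 382*(377 + 81) = 382*458 = 174956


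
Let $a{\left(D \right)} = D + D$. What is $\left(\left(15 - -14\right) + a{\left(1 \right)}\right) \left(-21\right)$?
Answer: $-651$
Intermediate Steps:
$a{\left(D \right)} = 2 D$
$\left(\left(15 - -14\right) + a{\left(1 \right)}\right) \left(-21\right) = \left(\left(15 - -14\right) + 2 \cdot 1\right) \left(-21\right) = \left(\left(15 + 14\right) + 2\right) \left(-21\right) = \left(29 + 2\right) \left(-21\right) = 31 \left(-21\right) = -651$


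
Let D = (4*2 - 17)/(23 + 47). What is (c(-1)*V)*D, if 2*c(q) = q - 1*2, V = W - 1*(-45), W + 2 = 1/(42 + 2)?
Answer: 51111/6160 ≈ 8.2972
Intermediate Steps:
W = -87/44 (W = -2 + 1/(42 + 2) = -2 + 1/44 = -87/44 ≈ -1.9773)
D = -9/70 (D = (8 - 17)/70 = -9*1/70 = -9/70 ≈ -0.12857)
V = 1893/44 (V = -87/44 - 1*(-45) = -87/44 + 45 = 1893/44 ≈ 43.023)
c(q) = -1 + q/2 (c(q) = (q - 1*2)/2 = (q - 2)/2 = (-2 + q)/2 = -1 + q/2)
(c(-1)*V)*D = ((-1 + (½)*(-1))*(1893/44))*(-9/70) = ((-1 - ½)*(1893/44))*(-9/70) = -3/2*1893/44*(-9/70) = -5679/88*(-9/70) = 51111/6160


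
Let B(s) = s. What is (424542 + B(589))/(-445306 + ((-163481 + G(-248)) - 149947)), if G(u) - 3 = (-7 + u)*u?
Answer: -425131/695491 ≈ -0.61127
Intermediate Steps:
G(u) = 3 + u*(-7 + u) (G(u) = 3 + (-7 + u)*u = 3 + u*(-7 + u))
(424542 + B(589))/(-445306 + ((-163481 + G(-248)) - 149947)) = (424542 + 589)/(-445306 + ((-163481 + (3 + (-248)² - 7*(-248))) - 149947)) = 425131/(-445306 + ((-163481 + (3 + 61504 + 1736)) - 149947)) = 425131/(-445306 + ((-163481 + 63243) - 149947)) = 425131/(-445306 + (-100238 - 149947)) = 425131/(-445306 - 250185) = 425131/(-695491) = 425131*(-1/695491) = -425131/695491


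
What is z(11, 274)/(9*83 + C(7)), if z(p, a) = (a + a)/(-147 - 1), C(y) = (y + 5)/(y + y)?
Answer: -959/193695 ≈ -0.0049511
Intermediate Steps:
C(y) = (5 + y)/(2*y) (C(y) = (5 + y)/((2*y)) = (5 + y)*(1/(2*y)) = (5 + y)/(2*y))
z(p, a) = -a/74 (z(p, a) = (2*a)/(-148) = (2*a)*(-1/148) = -a/74)
z(11, 274)/(9*83 + C(7)) = (-1/74*274)/(9*83 + (½)*(5 + 7)/7) = -137/(37*(747 + (½)*(⅐)*12)) = -137/(37*(747 + 6/7)) = -137/(37*5235/7) = -137/37*7/5235 = -959/193695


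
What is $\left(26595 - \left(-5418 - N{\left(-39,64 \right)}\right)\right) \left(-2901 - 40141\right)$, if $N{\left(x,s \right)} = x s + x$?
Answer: $-1268792076$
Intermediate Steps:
$N{\left(x,s \right)} = x + s x$ ($N{\left(x,s \right)} = s x + x = x + s x$)
$\left(26595 - \left(-5418 - N{\left(-39,64 \right)}\right)\right) \left(-2901 - 40141\right) = \left(26595 + \left(\left(7206 - 39 \left(1 + 64\right)\right) - 1788\right)\right) \left(-2901 - 40141\right) = \left(26595 + \left(\left(7206 - 2535\right) - 1788\right)\right) \left(-43042\right) = \left(26595 + \left(4671 - 1788\right)\right) \left(-43042\right) = \left(26595 + 2883\right) \left(-43042\right) = 29478 \left(-43042\right) = -1268792076$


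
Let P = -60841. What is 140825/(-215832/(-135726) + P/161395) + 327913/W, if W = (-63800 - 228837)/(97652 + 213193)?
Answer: -301034486813032323440/1296211208692523 ≈ -2.3224e+5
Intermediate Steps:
W = -292637/310845 ≈ -0.94142
140825/(-215832/(-135726) + P/161395) + 327913/W = 140825/(-215832/(-135726) - 60841/161395) + 327913/(-292637/310845) = 140825/(-215832*(-1/135726) - 60841*1/161395) + 327913*(-310845/292637) = 140825/(35972/22621 - 60841/161395) - 101930116485/292637 = 140825/(4429416679/3650916295) - 101930116485/292637 = 140825*(3650916295/4429416679) - 101930116485/292637 = 514140287243375/4429416679 - 101930116485/292637 = -301034486813032323440/1296211208692523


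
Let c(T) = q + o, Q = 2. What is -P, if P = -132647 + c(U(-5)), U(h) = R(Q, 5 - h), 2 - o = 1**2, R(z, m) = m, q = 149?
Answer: 132497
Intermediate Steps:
o = 1 (o = 2 - 1*1**2 = 2 - 1*1 = 2 - 1 = 1)
U(h) = 5 - h
c(T) = 150 (c(T) = 149 + 1 = 150)
P = -132497 (P = -132647 + 150 = -132497)
-P = -1*(-132497) = 132497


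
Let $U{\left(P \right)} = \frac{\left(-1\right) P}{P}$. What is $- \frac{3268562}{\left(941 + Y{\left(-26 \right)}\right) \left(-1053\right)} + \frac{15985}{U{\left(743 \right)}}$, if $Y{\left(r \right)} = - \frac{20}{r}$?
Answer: $- \frac{1440798563}{90153} \approx -15982.0$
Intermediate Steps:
$U{\left(P \right)} = -1$
$- \frac{3268562}{\left(941 + Y{\left(-26 \right)}\right) \left(-1053\right)} + \frac{15985}{U{\left(743 \right)}} = - \frac{3268562}{\left(941 - \frac{20}{-26}\right) \left(-1053\right)} + \frac{15985}{-1} = - \frac{3268562}{\left(941 - - \frac{10}{13}\right) \left(-1053\right)} + 15985 \left(-1\right) = - \frac{3268562}{\left(941 + \frac{10}{13}\right) \left(-1053\right)} - 15985 = - \frac{3268562}{\frac{12243}{13} \left(-1053\right)} - 15985 = - \frac{3268562}{-991683} - 15985 = \left(-3268562\right) \left(- \frac{1}{991683}\right) - 15985 = \frac{297142}{90153} - 15985 = - \frac{1440798563}{90153}$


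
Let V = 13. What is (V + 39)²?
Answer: 2704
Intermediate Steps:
(V + 39)² = (13 + 39)² = 52² = 2704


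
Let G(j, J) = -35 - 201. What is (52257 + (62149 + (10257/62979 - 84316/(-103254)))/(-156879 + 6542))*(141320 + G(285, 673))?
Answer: 400419134291914140147684/54312028046969 ≈ 7.3726e+9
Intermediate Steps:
G(j, J) = -236
(52257 + (62149 + (10257/62979 - 84316/(-103254)))/(-156879 + 6542))*(141320 + G(285, 673)) = (52257 + (62149 + (10257/62979 - 84316/(-103254)))/(-156879 + 6542))*(141320 - 236) = (52257 + (62149 + (10257*(1/62979) - 84316*(-1/103254)))/(-150337))*141084 = (52257 + (62149 + (3419/20993 + 42158/51627))*(-1/150337))*141084 = (52257 + (62149 + 1061535607/1083805611)*(-1/150337))*141084 = (52257 + (67358496453646/1083805611)*(-1/150337))*141084 = (52257 - 67358496453646/162936084140907)*141084 = (8514483590454923453/162936084140907)*141084 = 400419134291914140147684/54312028046969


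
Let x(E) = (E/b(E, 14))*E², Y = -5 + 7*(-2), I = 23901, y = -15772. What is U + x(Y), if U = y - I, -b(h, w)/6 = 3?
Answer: -707255/18 ≈ -39292.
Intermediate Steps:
b(h, w) = -18 (b(h, w) = -6*3 = -18)
Y = -19 (Y = -5 - 14 = -19)
x(E) = -E³/18 (x(E) = (E/(-18))*E² = (E*(-1/18))*E² = (-E/18)*E² = -E³/18)
U = -39673 (U = -15772 - 1*23901 = -15772 - 23901 = -39673)
U + x(Y) = -39673 - 1/18*(-19)³ = -39673 - 1/18*(-6859) = -39673 + 6859/18 = -707255/18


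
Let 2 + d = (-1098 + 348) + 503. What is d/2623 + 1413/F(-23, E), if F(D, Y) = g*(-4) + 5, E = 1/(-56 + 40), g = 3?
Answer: -3708042/18361 ≈ -201.95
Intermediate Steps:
E = -1/16 (E = 1/(-16) = -1/16 ≈ -0.062500)
d = -249 (d = -2 + ((-1098 + 348) + 503) = -2 + (-750 + 503) = -2 - 247 = -249)
F(D, Y) = -7 (F(D, Y) = 3*(-4) + 5 = -12 + 5 = -7)
d/2623 + 1413/F(-23, E) = -249/2623 + 1413/(-7) = -249*1/2623 + 1413*(-⅐) = -249/2623 - 1413/7 = -3708042/18361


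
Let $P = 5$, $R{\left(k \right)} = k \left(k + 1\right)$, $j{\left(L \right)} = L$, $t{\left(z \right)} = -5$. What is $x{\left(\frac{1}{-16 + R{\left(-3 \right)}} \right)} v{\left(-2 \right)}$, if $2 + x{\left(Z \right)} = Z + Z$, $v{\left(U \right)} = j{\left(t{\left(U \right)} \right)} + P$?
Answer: $0$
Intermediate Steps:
$R{\left(k \right)} = k \left(1 + k\right)$
$v{\left(U \right)} = 0$ ($v{\left(U \right)} = -5 + 5 = 0$)
$x{\left(Z \right)} = -2 + 2 Z$ ($x{\left(Z \right)} = -2 + \left(Z + Z\right) = -2 + 2 Z$)
$x{\left(\frac{1}{-16 + R{\left(-3 \right)}} \right)} v{\left(-2 \right)} = \left(-2 + \frac{2}{-16 - 3 \left(1 - 3\right)}\right) 0 = \left(-2 + \frac{2}{-16 - -6}\right) 0 = \left(-2 + \frac{2}{-16 + 6}\right) 0 = \left(-2 + \frac{2}{-10}\right) 0 = \left(-2 + 2 \left(- \frac{1}{10}\right)\right) 0 = \left(-2 - \frac{1}{5}\right) 0 = \left(- \frac{11}{5}\right) 0 = 0$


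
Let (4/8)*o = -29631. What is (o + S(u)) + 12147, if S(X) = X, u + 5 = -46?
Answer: -47166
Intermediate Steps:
u = -51 (u = -5 - 46 = -51)
o = -59262 (o = 2*(-29631) = -59262)
(o + S(u)) + 12147 = (-59262 - 51) + 12147 = -59313 + 12147 = -47166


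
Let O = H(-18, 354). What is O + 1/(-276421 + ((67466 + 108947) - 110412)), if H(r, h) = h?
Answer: 74488679/210420 ≈ 354.00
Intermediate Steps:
O = 354
O + 1/(-276421 + ((67466 + 108947) - 110412)) = 354 + 1/(-276421 + ((67466 + 108947) - 110412)) = 354 + 1/(-276421 + (176413 - 110412)) = 354 + 1/(-276421 + 66001) = 354 + 1/(-210420) = 354 - 1/210420 = 74488679/210420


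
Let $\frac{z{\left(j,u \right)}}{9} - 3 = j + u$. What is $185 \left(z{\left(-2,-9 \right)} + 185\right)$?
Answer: $20905$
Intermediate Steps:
$z{\left(j,u \right)} = 27 + 9 j + 9 u$ ($z{\left(j,u \right)} = 27 + 9 \left(j + u\right) = 27 + \left(9 j + 9 u\right) = 27 + 9 j + 9 u$)
$185 \left(z{\left(-2,-9 \right)} + 185\right) = 185 \left(\left(27 + 9 \left(-2\right) + 9 \left(-9\right)\right) + 185\right) = 185 \left(\left(27 - 18 - 81\right) + 185\right) = 185 \left(-72 + 185\right) = 185 \cdot 113 = 20905$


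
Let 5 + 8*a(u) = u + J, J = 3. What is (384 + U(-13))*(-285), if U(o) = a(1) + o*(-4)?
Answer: -993795/8 ≈ -1.2422e+5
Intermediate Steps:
a(u) = -¼ + u/8 (a(u) = -5/8 + (u + 3)/8 = -5/8 + (3 + u)/8 = -5/8 + (3/8 + u/8) = -¼ + u/8)
U(o) = -⅛ - 4*o (U(o) = (-¼ + (⅛)*1) + o*(-4) = (-¼ + ⅛) - 4*o = -⅛ - 4*o)
(384 + U(-13))*(-285) = (384 + (-⅛ - 4*(-13)))*(-285) = (384 + (-⅛ + 52))*(-285) = (384 + 415/8)*(-285) = (3487/8)*(-285) = -993795/8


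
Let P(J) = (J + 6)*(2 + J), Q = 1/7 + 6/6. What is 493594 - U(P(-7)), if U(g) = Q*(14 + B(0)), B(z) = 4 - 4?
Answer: 493578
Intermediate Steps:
B(z) = 0
Q = 8/7 (Q = 1*(⅐) + 6*(⅙) = ⅐ + 1 = 8/7 ≈ 1.1429)
P(J) = (2 + J)*(6 + J) (P(J) = (6 + J)*(2 + J) = (2 + J)*(6 + J))
U(g) = 16 (U(g) = 8*(14 + 0)/7 = (8/7)*14 = 16)
493594 - U(P(-7)) = 493594 - 1*16 = 493594 - 16 = 493578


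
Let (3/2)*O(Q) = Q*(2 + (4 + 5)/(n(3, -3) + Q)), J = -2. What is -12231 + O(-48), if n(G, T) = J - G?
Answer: -651347/53 ≈ -12290.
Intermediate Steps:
n(G, T) = -2 - G
O(Q) = 2*Q*(2 + 9/(-5 + Q))/3 (O(Q) = 2*(Q*(2 + (4 + 5)/((-2 - 1*3) + Q)))/3 = 2*(Q*(2 + 9/((-2 - 3) + Q)))/3 = 2*(Q*(2 + 9/(-5 + Q)))/3 = 2*Q*(2 + 9/(-5 + Q))/3)
-12231 + O(-48) = -12231 + (⅔)*(-48)*(-1 + 2*(-48))/(-5 - 48) = -12231 + (⅔)*(-48)*(-1 - 96)/(-53) = -12231 + (⅔)*(-48)*(-1/53)*(-97) = -12231 - 3104/53 = -651347/53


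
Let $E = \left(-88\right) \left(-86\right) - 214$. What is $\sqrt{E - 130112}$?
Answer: $i \sqrt{122758} \approx 350.37 i$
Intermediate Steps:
$E = 7354$ ($E = 7568 - 214 = 7354$)
$\sqrt{E - 130112} = \sqrt{7354 - 130112} = \sqrt{-122758} = i \sqrt{122758}$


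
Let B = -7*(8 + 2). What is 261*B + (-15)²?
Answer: -18045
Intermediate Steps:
B = -70 (B = -7*10 = -70)
261*B + (-15)² = 261*(-70) + (-15)² = -18270 + 225 = -18045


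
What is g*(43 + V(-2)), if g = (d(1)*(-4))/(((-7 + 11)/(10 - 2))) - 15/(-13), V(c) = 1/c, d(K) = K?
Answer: -7565/26 ≈ -290.96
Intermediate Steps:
g = -89/13 (g = (1*(-4))/(((-7 + 11)/(10 - 2))) - 15/(-13) = -4/(4/8) - 15*(-1/13) = -4/(4*(1/8)) + 15/13 = -4/1/2 + 15/13 = -4*2 + 15/13 = -8 + 15/13 = -89/13 ≈ -6.8462)
g*(43 + V(-2)) = -89*(43 + 1/(-2))/13 = -89*(43 - 1/2)/13 = -89/13*85/2 = -7565/26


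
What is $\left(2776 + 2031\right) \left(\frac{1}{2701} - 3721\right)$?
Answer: $- \frac{48312368940}{2701} \approx -1.7887 \cdot 10^{7}$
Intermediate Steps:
$\left(2776 + 2031\right) \left(\frac{1}{2701} - 3721\right) = 4807 \left(\frac{1}{2701} - 3721\right) = 4807 \left(- \frac{10050420}{2701}\right) = - \frac{48312368940}{2701}$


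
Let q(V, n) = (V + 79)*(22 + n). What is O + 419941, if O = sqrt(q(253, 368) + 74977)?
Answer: 419941 + sqrt(204457) ≈ 4.2039e+5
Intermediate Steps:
q(V, n) = (22 + n)*(79 + V) (q(V, n) = (79 + V)*(22 + n) = (22 + n)*(79 + V))
O = sqrt(204457) (O = sqrt((1738 + 22*253 + 79*368 + 253*368) + 74977) = sqrt((1738 + 5566 + 29072 + 93104) + 74977) = sqrt(129480 + 74977) = sqrt(204457) ≈ 452.17)
O + 419941 = sqrt(204457) + 419941 = 419941 + sqrt(204457)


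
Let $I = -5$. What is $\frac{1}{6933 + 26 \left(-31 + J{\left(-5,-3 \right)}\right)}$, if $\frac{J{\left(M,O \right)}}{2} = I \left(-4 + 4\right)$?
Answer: $\frac{1}{6127} \approx 0.00016321$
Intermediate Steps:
$J{\left(M,O \right)} = 0$ ($J{\left(M,O \right)} = 2 \left(- 5 \left(-4 + 4\right)\right) = 2 \left(\left(-5\right) 0\right) = 2 \cdot 0 = 0$)
$\frac{1}{6933 + 26 \left(-31 + J{\left(-5,-3 \right)}\right)} = \frac{1}{6933 + 26 \left(-31 + 0\right)} = \frac{1}{6933 + 26 \left(-31\right)} = \frac{1}{6933 - 806} = \frac{1}{6127}$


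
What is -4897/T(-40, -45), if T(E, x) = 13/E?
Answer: 195880/13 ≈ 15068.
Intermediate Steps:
-4897/T(-40, -45) = -4897/(13/(-40)) = -4897/(13*(-1/40)) = -4897/(-13/40) = -4897*(-40/13) = 195880/13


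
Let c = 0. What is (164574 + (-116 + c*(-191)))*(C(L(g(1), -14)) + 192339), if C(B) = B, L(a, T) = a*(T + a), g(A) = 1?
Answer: 31629549308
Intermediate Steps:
(164574 + (-116 + c*(-191)))*(C(L(g(1), -14)) + 192339) = (164574 + (-116 + 0*(-191)))*(1*(-14 + 1) + 192339) = (164574 + (-116 + 0))*(1*(-13) + 192339) = (164574 - 116)*(-13 + 192339) = 164458*192326 = 31629549308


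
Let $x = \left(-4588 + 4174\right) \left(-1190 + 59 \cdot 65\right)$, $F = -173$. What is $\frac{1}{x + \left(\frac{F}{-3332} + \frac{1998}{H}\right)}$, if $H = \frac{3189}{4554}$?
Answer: $- \frac{3541916}{3868398257533} \approx -9.156 \cdot 10^{-7}$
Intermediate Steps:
$H = \frac{1063}{1518}$ ($H = 3189 \cdot \frac{1}{4554} = \frac{1063}{1518} \approx 0.70026$)
$x = -1095030$ ($x = - 414 \left(-1190 + 3835\right) = \left(-414\right) 2645 = -1095030$)
$\frac{1}{x + \left(\frac{F}{-3332} + \frac{1998}{H}\right)} = \frac{1}{-1095030 + \left(- \frac{173}{-3332} + \frac{1998}{\frac{1063}{1518}}\right)} = \frac{1}{-1095030 + \left(\left(-173\right) \left(- \frac{1}{3332}\right) + 1998 \cdot \frac{1518}{1063}\right)} = \frac{1}{-1095030 + \left(\frac{173}{3332} + \frac{3032964}{1063}\right)} = \frac{1}{-1095030 + \frac{10106019947}{3541916}} = \frac{1}{- \frac{3868398257533}{3541916}} = - \frac{3541916}{3868398257533}$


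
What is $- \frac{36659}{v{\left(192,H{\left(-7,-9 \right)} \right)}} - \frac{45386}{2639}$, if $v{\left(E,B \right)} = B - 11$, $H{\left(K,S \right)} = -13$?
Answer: $\frac{95653837}{63336} \approx 1510.3$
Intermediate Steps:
$v{\left(E,B \right)} = -11 + B$
$- \frac{36659}{v{\left(192,H{\left(-7,-9 \right)} \right)}} - \frac{45386}{2639} = - \frac{36659}{-11 - 13} - \frac{45386}{2639} = - \frac{36659}{-24} - \frac{45386}{2639} = \left(-36659\right) \left(- \frac{1}{24}\right) - \frac{45386}{2639} = \frac{36659}{24} - \frac{45386}{2639} = \frac{95653837}{63336}$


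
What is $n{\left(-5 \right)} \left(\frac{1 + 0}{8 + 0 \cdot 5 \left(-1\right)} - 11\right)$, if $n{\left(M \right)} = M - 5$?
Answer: $\frac{435}{4} \approx 108.75$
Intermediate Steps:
$n{\left(M \right)} = -5 + M$
$n{\left(-5 \right)} \left(\frac{1 + 0}{8 + 0 \cdot 5 \left(-1\right)} - 11\right) = \left(-5 - 5\right) \left(\frac{1 + 0}{8 + 0 \cdot 5 \left(-1\right)} - 11\right) = - 10 \left(1 \frac{1}{8 + 0 \left(-1\right)} - 11\right) = - 10 \left(1 \frac{1}{8 + 0} - 11\right) = - 10 \left(1 \cdot \frac{1}{8} - 11\right) = - 10 \left(\frac{1}{8} - 11\right) = \left(-10\right) \left(- \frac{87}{8}\right) = \frac{435}{4}$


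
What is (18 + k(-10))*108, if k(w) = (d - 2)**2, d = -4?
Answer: 5832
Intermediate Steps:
k(w) = 36 (k(w) = (-4 - 2)**2 = (-6)**2 = 36)
(18 + k(-10))*108 = (18 + 36)*108 = 54*108 = 5832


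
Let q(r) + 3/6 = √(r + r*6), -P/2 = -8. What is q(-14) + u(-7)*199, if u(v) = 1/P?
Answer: 191/16 + 7*I*√2 ≈ 11.938 + 9.8995*I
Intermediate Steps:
P = 16 (P = -2*(-8) = 16)
q(r) = -½ + √7*√r (q(r) = -½ + √(r + r*6) = -½ + √(r + 6*r) = -½ + √(7*r) = -½ + √7*√r)
u(v) = 1/16
q(-14) + u(-7)*199 = (-½ + √7*√(-14)) + (1/16)*199 = (-½ + √7*(I*√14)) + 199/16 = (-½ + 7*I*√2) + 199/16 = 191/16 + 7*I*√2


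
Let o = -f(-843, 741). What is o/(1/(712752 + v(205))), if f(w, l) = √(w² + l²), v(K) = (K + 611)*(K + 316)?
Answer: -3413664*√139970 ≈ -1.2771e+9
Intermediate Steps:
v(K) = (316 + K)*(611 + K) (v(K) = (611 + K)*(316 + K) = (316 + K)*(611 + K))
f(w, l) = √(l² + w²)
o = -3*√139970 (o = -√(741² + (-843)²) = -√(549081 + 710649) = -√1259730 = -3*√139970 ≈ -1122.4)
o/(1/(712752 + v(205))) = (-3*√139970)/(1/(712752 + (193076 + 205² + 927*205))) = (-3*√139970)/(1/(712752 + (193076 + 42025 + 190035))) = (-3*√139970)/(1/(712752 + 425136)) = (-3*√139970)/(1/1137888) = -3*√139970*1137888 = -3413664*√139970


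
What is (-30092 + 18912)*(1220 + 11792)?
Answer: -145474160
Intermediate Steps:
(-30092 + 18912)*(1220 + 11792) = -11180*13012 = -145474160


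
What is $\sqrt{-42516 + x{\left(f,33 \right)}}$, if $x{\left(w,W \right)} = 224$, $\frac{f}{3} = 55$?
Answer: $2 i \sqrt{10573} \approx 205.65 i$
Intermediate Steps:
$f = 165$ ($f = 3 \cdot 55 = 165$)
$\sqrt{-42516 + x{\left(f,33 \right)}} = \sqrt{-42516 + 224} = \sqrt{-42292} = 2 i \sqrt{10573}$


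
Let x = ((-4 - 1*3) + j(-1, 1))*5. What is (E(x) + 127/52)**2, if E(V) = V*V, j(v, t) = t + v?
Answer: 4073885929/2704 ≈ 1.5066e+6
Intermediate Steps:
x = -35 (x = ((-4 - 1*3) + (1 - 1))*5 = ((-4 - 3) + 0)*5 = (-7 + 0)*5 = -7*5 = -35)
E(V) = V**2
(E(x) + 127/52)**2 = ((-35)**2 + 127/52)**2 = (1225 + 127*(1/52))**2 = (1225 + 127/52)**2 = (63827/52)**2 = 4073885929/2704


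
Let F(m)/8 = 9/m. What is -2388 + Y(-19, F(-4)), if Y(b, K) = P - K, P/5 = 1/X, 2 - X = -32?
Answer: -80575/34 ≈ -2369.9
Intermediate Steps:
F(m) = 72/m (F(m) = 8*(9/m) = 72/m)
X = 34 (X = 2 - 1*(-32) = 2 + 32 = 34)
P = 5/34 ≈ 0.14706
Y(b, K) = 5/34 - K
-2388 + Y(-19, F(-4)) = -2388 + (5/34 - 72/(-4)) = -2388 + (5/34 - 72*(-1)/4) = -2388 + (5/34 - 1*(-18)) = -2388 + (5/34 + 18) = -2388 + 617/34 = -80575/34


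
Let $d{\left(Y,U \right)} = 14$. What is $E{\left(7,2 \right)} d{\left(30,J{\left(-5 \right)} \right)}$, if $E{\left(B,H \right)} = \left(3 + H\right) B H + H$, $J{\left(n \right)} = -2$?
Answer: $1008$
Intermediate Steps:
$E{\left(B,H \right)} = H + B H \left(3 + H\right)$ ($E{\left(B,H \right)} = B \left(3 + H\right) H + H = B H \left(3 + H\right) + H = H + B H \left(3 + H\right)$)
$E{\left(7,2 \right)} d{\left(30,J{\left(-5 \right)} \right)} = 2 \left(1 + 3 \cdot 7 + 7 \cdot 2\right) 14 = 2 \left(1 + 21 + 14\right) 14 = 2 \cdot 36 \cdot 14 = 72 \cdot 14 = 1008$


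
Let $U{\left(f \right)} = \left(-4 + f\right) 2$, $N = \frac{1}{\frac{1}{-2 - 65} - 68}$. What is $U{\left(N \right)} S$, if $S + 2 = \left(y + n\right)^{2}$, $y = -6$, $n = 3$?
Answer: $- \frac{36590}{651} \approx -56.206$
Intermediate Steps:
$N = - \frac{67}{4557}$ ($N = \frac{1}{\frac{1}{-67} - 68} = \frac{1}{- \frac{1}{67} - 68} = \frac{1}{- \frac{4557}{67}} = - \frac{67}{4557} \approx -0.014703$)
$U{\left(f \right)} = -8 + 2 f$
$S = 7$ ($S = -2 + \left(-6 + 3\right)^{2} = -2 + \left(-3\right)^{2} = -2 + 9 = 7$)
$U{\left(N \right)} S = \left(-8 + 2 \left(- \frac{67}{4557}\right)\right) 7 = \left(-8 - \frac{134}{4557}\right) 7 = \left(- \frac{36590}{4557}\right) 7 = - \frac{36590}{651}$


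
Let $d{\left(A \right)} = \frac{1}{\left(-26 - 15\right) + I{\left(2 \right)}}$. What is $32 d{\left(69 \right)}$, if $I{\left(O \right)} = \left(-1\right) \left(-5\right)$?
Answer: $- \frac{8}{9} \approx -0.88889$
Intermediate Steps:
$I{\left(O \right)} = 5$
$d{\left(A \right)} = - \frac{1}{36}$ ($d{\left(A \right)} = \frac{1}{\left(-26 - 15\right) + 5} = \frac{1}{-41 + 5} = \frac{1}{-36} = - \frac{1}{36}$)
$32 d{\left(69 \right)} = 32 \left(- \frac{1}{36}\right) = - \frac{8}{9}$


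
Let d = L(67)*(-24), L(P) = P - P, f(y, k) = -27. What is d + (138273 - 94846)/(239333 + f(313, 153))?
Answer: 43427/239306 ≈ 0.18147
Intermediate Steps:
L(P) = 0
d = 0 (d = 0*(-24) = 0)
d + (138273 - 94846)/(239333 + f(313, 153)) = 0 + (138273 - 94846)/(239333 - 27) = 0 + 43427/239306 = 43427/239306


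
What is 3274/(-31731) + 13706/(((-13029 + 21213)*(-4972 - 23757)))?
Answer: -11669873975/113038387476 ≈ -0.10324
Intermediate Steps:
3274/(-31731) + 13706/(((-13029 + 21213)*(-4972 - 23757))) = 3274*(-1/31731) + 13706/((8184*(-28729))) = -3274/31731 + 13706/(-235118136) = -3274/31731 + 13706*(-1/235118136) = -3274/31731 - 623/10687188 = -11669873975/113038387476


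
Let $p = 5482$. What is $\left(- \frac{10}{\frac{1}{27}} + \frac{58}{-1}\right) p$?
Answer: $-1798096$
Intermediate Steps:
$\left(- \frac{10}{\frac{1}{27}} + \frac{58}{-1}\right) p = \left(- \frac{10}{\frac{1}{27}} + \frac{58}{-1}\right) 5482 = \left(- 10 \frac{1}{\frac{1}{27}} + 58 \left(-1\right)\right) 5482 = \left(\left(-10\right) 27 - 58\right) 5482 = \left(-270 - 58\right) 5482 = \left(-328\right) 5482 = -1798096$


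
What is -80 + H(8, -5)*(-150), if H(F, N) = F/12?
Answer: -180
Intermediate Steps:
H(F, N) = F/12 (H(F, N) = F*(1/12) = F/12)
-80 + H(8, -5)*(-150) = -80 + ((1/12)*8)*(-150) = -80 + (⅔)*(-150) = -80 - 100 = -180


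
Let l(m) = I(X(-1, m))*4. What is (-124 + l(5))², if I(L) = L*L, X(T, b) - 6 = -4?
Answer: 11664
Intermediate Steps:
X(T, b) = 2 (X(T, b) = 6 - 4 = 2)
I(L) = L²
l(m) = 16 (l(m) = 2²*4 = 4*4 = 16)
(-124 + l(5))² = (-124 + 16)² = (-108)² = 11664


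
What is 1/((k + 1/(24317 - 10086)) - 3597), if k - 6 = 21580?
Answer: 14231/256001460 ≈ 5.5590e-5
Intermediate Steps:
k = 21586 (k = 6 + 21580 = 21586)
1/((k + 1/(24317 - 10086)) - 3597) = 1/((21586 + 1/(24317 - 10086)) - 3597) = 1/((21586 + 1/14231) - 3597) = 1/(307190367/14231 - 3597) = 1/(256001460/14231) = 14231/256001460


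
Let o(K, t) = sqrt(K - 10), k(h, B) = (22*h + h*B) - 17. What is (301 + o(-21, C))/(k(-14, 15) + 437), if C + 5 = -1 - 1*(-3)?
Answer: -43/14 - I*sqrt(31)/98 ≈ -3.0714 - 0.056814*I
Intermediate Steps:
k(h, B) = -17 + 22*h + B*h (k(h, B) = (22*h + B*h) - 17 = -17 + 22*h + B*h)
C = -3 (C = -5 + (-1 - 1*(-3)) = -5 + (-1 + 3) = -5 + 2 = -3)
o(K, t) = sqrt(-10 + K)
(301 + o(-21, C))/(k(-14, 15) + 437) = (301 + sqrt(-10 - 21))/((-17 + 22*(-14) + 15*(-14)) + 437) = (301 + sqrt(-31))/((-17 - 308 - 210) + 437) = (301 + I*sqrt(31))/(-535 + 437) = (301 + I*sqrt(31))/(-98) = (301 + I*sqrt(31))*(-1/98) = -43/14 - I*sqrt(31)/98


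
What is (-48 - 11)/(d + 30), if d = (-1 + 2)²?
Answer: -59/31 ≈ -1.9032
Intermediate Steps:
d = 1 (d = 1² = 1)
(-48 - 11)/(d + 30) = (-48 - 11)/(1 + 30) = -59/31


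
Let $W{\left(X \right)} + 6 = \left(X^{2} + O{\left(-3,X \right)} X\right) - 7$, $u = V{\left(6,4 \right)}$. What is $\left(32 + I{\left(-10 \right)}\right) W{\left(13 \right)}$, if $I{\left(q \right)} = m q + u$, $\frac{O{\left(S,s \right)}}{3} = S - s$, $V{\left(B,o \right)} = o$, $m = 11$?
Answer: $34632$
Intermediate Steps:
$u = 4$
$O{\left(S,s \right)} = - 3 s + 3 S$ ($O{\left(S,s \right)} = 3 \left(S - s\right) = - 3 s + 3 S$)
$I{\left(q \right)} = 4 + 11 q$ ($I{\left(q \right)} = 11 q + 4 = 4 + 11 q$)
$W{\left(X \right)} = -13 + X^{2} + X \left(-9 - 3 X\right)$ ($W{\left(X \right)} = -6 - \left(7 - X^{2} - \left(- 3 X + 3 \left(-3\right)\right) X\right) = -6 - \left(7 - X^{2} - \left(- 3 X - 9\right) X\right) = -6 - \left(7 - X^{2} - \left(-9 - 3 X\right) X\right) = -6 - \left(7 - X^{2} - X \left(-9 - 3 X\right)\right) = -6 + \left(-7 + X^{2} + X \left(-9 - 3 X\right)\right) = -13 + X^{2} + X \left(-9 - 3 X\right)$)
$\left(32 + I{\left(-10 \right)}\right) W{\left(13 \right)} = \left(32 + \left(4 + 11 \left(-10\right)\right)\right) \left(-13 + 13^{2} - 39 \left(3 + 13\right)\right) = \left(32 + \left(4 - 110\right)\right) \left(-13 + 169 - 39 \cdot 16\right) = \left(32 - 106\right) \left(-13 + 169 - 624\right) = \left(-74\right) \left(-468\right) = 34632$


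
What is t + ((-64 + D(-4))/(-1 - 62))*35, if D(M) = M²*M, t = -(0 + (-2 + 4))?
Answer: 622/9 ≈ 69.111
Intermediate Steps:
t = -2 (t = -(0 + 2) = -1*2 = -2)
D(M) = M³
t + ((-64 + D(-4))/(-1 - 62))*35 = -2 + ((-64 + (-4)³)/(-1 - 62))*35 = -2 + ((-64 - 64)/(-63))*35 = -2 - 128*(-1/63)*35 = -2 + (128/63)*35 = -2 + 640/9 = 622/9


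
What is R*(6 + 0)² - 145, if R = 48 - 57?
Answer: -469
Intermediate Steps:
R = -9
R*(6 + 0)² - 145 = -9*(6 + 0)² - 145 = -9*6² - 145 = -9*36 - 145 = -324 - 145 = -469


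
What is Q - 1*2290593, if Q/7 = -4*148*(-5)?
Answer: -2269873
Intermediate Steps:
Q = 20720 (Q = 7*(-4*148*(-5)) = 7*(-592*(-5)) = 7*2960 = 20720)
Q - 1*2290593 = 20720 - 1*2290593 = 20720 - 2290593 = -2269873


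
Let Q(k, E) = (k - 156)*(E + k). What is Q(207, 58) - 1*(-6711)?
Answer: 20226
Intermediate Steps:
Q(k, E) = (-156 + k)*(E + k)
Q(207, 58) - 1*(-6711) = (207**2 - 156*58 - 156*207 + 58*207) - 1*(-6711) = (42849 - 9048 - 32292 + 12006) + 6711 = 13515 + 6711 = 20226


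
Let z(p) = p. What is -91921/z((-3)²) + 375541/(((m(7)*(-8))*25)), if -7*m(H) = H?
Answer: -15004331/1800 ≈ -8335.7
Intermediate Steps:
m(H) = -H/7
-91921/z((-3)²) + 375541/(((m(7)*(-8))*25)) = -91921/((-3)²) + 375541/(((-⅐*7*(-8))*25)) = -91921/9 + 375541/((-1*(-8)*25)) = -91921*⅑ + 375541/((8*25)) = -91921/9 + 375541/200 = -15004331/1800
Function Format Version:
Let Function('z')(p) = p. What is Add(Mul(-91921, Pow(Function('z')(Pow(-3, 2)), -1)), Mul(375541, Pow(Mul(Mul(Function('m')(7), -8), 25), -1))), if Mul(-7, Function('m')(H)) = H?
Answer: Rational(-15004331, 1800) ≈ -8335.7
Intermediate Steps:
Function('m')(H) = Mul(Rational(-1, 7), H)
Add(Mul(-91921, Pow(Function('z')(Pow(-3, 2)), -1)), Mul(375541, Pow(Mul(Mul(Function('m')(7), -8), 25), -1))) = Add(Mul(-91921, Pow(Pow(-3, 2), -1)), Mul(375541, Pow(Mul(Mul(Mul(Rational(-1, 7), 7), -8), 25), -1))) = Add(Mul(-91921, Pow(9, -1)), Mul(375541, Pow(Mul(Mul(-1, -8), 25), -1))) = Add(Mul(-91921, Rational(1, 9)), Mul(375541, Pow(Mul(8, 25), -1))) = Add(Rational(-91921, 9), Mul(375541, Pow(200, -1))) = Add(Rational(-91921, 9), Mul(375541, Rational(1, 200))) = Add(Rational(-91921, 9), Rational(375541, 200)) = Rational(-15004331, 1800)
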